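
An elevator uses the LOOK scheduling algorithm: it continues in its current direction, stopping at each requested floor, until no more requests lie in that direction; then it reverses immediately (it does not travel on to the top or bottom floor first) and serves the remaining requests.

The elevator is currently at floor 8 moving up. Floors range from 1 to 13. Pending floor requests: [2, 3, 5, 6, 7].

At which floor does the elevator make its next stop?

Current floor: 8, direction: up
Requests above: []
Requests below: [2, 3, 5, 6, 7]
Moving up but no requests above → reverse; nearest below is max([2, 3, 5, 6, 7]) = 7

Answer: 7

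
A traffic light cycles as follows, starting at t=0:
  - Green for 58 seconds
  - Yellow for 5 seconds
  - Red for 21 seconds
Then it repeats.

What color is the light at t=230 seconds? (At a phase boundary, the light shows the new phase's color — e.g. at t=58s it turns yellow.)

Answer: yellow

Derivation:
Cycle length = 58 + 5 + 21 = 84s
t = 230, phase_t = 230 mod 84 = 62
58 <= 62 < 63 (yellow end) → YELLOW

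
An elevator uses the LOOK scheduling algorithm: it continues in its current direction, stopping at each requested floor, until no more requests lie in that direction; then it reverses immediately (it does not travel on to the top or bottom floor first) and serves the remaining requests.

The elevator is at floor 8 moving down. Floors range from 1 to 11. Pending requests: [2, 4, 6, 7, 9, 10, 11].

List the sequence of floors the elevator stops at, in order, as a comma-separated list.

Answer: 7, 6, 4, 2, 9, 10, 11

Derivation:
Current: 8, moving DOWN
Serve below first (descending): [7, 6, 4, 2]
Then reverse, serve above (ascending): [9, 10, 11]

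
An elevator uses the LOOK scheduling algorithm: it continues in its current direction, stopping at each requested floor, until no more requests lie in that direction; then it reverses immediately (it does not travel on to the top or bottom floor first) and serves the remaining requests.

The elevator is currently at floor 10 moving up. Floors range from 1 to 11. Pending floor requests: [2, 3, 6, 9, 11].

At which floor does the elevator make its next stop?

Current floor: 10, direction: up
Requests above: [11]
Requests below: [2, 3, 6, 9]
Moving up and requests lie above → nearest above is min([11]) = 11

Answer: 11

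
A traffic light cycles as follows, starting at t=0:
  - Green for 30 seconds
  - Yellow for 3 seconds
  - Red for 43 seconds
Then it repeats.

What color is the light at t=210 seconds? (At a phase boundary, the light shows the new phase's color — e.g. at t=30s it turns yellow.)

Answer: red

Derivation:
Cycle length = 30 + 3 + 43 = 76s
t = 210, phase_t = 210 mod 76 = 58
58 >= 33 → RED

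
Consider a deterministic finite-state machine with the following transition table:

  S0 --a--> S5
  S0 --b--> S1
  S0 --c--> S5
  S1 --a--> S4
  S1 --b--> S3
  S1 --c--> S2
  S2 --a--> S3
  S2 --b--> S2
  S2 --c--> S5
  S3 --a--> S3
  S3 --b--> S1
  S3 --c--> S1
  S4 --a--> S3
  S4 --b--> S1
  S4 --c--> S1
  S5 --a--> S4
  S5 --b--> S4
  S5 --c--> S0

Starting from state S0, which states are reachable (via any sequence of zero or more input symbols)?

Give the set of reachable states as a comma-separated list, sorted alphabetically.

Answer: S0, S1, S2, S3, S4, S5

Derivation:
BFS from S0:
  visit S0: S0--a-->S5 (new), S0--b-->S1 (new), S0--c-->S5 (seen)
  visit S5: S5--a-->S4 (new), S5--b-->S4 (seen), S5--c-->S0 (seen)
  visit S1: S1--a-->S4 (seen), S1--b-->S3 (new), S1--c-->S2 (new)
  visit S4: S4--a-->S3 (seen), S4--b-->S1 (seen), S4--c-->S1 (seen)
  visit S3: S3--a-->S3 (seen), S3--b-->S1 (seen), S3--c-->S1 (seen)
  visit S2: S2--a-->S3 (seen), S2--b-->S2 (seen), S2--c-->S5 (seen)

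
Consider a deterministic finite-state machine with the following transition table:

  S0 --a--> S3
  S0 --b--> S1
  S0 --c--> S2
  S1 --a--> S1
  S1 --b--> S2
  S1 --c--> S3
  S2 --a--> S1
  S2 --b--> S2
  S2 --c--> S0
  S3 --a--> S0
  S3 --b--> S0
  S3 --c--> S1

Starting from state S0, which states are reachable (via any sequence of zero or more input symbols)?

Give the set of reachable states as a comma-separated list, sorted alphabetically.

BFS from S0:
  visit S0: S0--a-->S3 (new), S0--b-->S1 (new), S0--c-->S2 (new)
  visit S3: S3--a-->S0 (seen), S3--b-->S0 (seen), S3--c-->S1 (seen)
  visit S1: S1--a-->S1 (seen), S1--b-->S2 (seen), S1--c-->S3 (seen)
  visit S2: S2--a-->S1 (seen), S2--b-->S2 (seen), S2--c-->S0 (seen)

Answer: S0, S1, S2, S3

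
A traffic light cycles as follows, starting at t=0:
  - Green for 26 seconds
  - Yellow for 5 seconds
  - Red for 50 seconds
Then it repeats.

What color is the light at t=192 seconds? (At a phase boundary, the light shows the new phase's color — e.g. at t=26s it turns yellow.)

Answer: yellow

Derivation:
Cycle length = 26 + 5 + 50 = 81s
t = 192, phase_t = 192 mod 81 = 30
26 <= 30 < 31 (yellow end) → YELLOW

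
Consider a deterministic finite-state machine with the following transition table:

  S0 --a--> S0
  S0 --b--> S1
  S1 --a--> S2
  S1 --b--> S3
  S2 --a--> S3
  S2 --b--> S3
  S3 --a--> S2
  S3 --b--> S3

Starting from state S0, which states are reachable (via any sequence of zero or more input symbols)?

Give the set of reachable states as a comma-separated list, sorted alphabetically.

Answer: S0, S1, S2, S3

Derivation:
BFS from S0:
  visit S0: S0--a-->S0 (seen), S0--b-->S1 (new)
  visit S1: S1--a-->S2 (new), S1--b-->S3 (new)
  visit S2: S2--a-->S3 (seen), S2--b-->S3 (seen)
  visit S3: S3--a-->S2 (seen), S3--b-->S3 (seen)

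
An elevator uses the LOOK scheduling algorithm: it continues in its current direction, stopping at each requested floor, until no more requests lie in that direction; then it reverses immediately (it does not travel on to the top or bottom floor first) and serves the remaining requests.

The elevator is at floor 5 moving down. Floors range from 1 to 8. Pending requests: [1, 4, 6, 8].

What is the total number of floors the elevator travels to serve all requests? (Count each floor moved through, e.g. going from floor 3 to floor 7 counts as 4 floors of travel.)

Start at floor 5 moving down, LOOK stop order: [4, 1, 6, 8]
  5 → 4: |4-5| = 1, total = 1
  4 → 1: |1-4| = 3, total = 4
  1 → 6: |6-1| = 5, total = 9
  6 → 8: |8-6| = 2, total = 11

Answer: 11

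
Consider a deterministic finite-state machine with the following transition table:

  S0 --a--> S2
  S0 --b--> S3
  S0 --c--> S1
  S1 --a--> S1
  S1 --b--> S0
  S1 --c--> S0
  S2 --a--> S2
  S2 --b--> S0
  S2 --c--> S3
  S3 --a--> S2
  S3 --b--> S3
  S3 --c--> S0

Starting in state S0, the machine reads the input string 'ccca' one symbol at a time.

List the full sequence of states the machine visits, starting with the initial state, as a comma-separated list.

Start: S0
  read 'c': S0 --c--> S1
  read 'c': S1 --c--> S0
  read 'c': S0 --c--> S1
  read 'a': S1 --a--> S1

Answer: S0, S1, S0, S1, S1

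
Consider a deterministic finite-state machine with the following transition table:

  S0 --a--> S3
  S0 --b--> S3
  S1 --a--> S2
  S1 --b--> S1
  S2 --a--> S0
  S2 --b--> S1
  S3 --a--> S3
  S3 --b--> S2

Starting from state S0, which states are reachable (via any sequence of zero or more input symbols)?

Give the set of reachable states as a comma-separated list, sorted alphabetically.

BFS from S0:
  visit S0: S0--a-->S3 (new), S0--b-->S3 (seen)
  visit S3: S3--a-->S3 (seen), S3--b-->S2 (new)
  visit S2: S2--a-->S0 (seen), S2--b-->S1 (new)
  visit S1: S1--a-->S2 (seen), S1--b-->S1 (seen)

Answer: S0, S1, S2, S3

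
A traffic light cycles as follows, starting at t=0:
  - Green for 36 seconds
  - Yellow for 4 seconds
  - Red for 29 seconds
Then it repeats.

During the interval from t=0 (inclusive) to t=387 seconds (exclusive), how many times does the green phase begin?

Cycle = 36+4+29 = 69s
green phase starts at t = k*69 + 0 for k=0,1,2,...
Need k*69+0 < 387 → k < 5.609
k ∈ {0, ..., 5} → 6 starts

Answer: 6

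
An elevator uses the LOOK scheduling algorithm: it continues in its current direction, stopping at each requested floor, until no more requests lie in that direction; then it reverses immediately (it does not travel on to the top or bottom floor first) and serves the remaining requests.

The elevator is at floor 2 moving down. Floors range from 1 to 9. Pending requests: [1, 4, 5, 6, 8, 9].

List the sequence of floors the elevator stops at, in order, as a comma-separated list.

Current: 2, moving DOWN
Serve below first (descending): [1]
Then reverse, serve above (ascending): [4, 5, 6, 8, 9]

Answer: 1, 4, 5, 6, 8, 9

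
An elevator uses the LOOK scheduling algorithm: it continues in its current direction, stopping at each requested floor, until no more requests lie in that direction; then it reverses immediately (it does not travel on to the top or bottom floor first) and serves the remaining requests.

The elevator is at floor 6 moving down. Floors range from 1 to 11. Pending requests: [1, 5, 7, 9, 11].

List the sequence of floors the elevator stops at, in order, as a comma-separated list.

Current: 6, moving DOWN
Serve below first (descending): [5, 1]
Then reverse, serve above (ascending): [7, 9, 11]

Answer: 5, 1, 7, 9, 11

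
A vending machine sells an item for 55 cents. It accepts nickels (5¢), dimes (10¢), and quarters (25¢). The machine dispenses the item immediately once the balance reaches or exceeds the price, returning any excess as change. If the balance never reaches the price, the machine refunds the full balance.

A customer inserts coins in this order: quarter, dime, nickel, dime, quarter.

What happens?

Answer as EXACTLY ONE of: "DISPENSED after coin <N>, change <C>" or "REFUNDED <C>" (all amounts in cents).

Price: 55¢
Coin 1 (quarter, 25¢): balance = 25¢
Coin 2 (dime, 10¢): balance = 35¢
Coin 3 (nickel, 5¢): balance = 40¢
Coin 4 (dime, 10¢): balance = 50¢
Coin 5 (quarter, 25¢): balance = 75¢
  → balance >= price → DISPENSE, change = 75 - 55 = 20¢

Answer: DISPENSED after coin 5, change 20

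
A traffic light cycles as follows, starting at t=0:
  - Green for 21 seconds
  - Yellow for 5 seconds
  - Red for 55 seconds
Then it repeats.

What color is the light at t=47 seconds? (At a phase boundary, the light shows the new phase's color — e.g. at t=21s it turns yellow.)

Answer: red

Derivation:
Cycle length = 21 + 5 + 55 = 81s
t = 47, phase_t = 47 mod 81 = 47
47 >= 26 → RED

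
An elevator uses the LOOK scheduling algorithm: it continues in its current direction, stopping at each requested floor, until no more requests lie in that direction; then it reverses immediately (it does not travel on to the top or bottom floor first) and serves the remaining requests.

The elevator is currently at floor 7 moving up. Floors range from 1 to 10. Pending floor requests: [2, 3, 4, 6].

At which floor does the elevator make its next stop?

Answer: 6

Derivation:
Current floor: 7, direction: up
Requests above: []
Requests below: [2, 3, 4, 6]
Moving up but no requests above → reverse; nearest below is max([2, 3, 4, 6]) = 6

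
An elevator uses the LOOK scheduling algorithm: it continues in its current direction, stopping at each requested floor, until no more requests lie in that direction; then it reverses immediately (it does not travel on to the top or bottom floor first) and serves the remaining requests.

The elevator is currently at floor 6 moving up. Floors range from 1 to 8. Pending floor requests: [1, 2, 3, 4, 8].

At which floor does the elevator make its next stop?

Current floor: 6, direction: up
Requests above: [8]
Requests below: [1, 2, 3, 4]
Moving up and requests lie above → nearest above is min([8]) = 8

Answer: 8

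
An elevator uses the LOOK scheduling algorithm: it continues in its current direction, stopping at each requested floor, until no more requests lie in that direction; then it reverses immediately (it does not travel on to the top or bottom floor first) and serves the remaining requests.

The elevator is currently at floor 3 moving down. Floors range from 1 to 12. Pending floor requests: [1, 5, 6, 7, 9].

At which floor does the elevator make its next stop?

Answer: 1

Derivation:
Current floor: 3, direction: down
Requests above: [5, 6, 7, 9]
Requests below: [1]
Moving down and requests lie below → nearest below is max([1]) = 1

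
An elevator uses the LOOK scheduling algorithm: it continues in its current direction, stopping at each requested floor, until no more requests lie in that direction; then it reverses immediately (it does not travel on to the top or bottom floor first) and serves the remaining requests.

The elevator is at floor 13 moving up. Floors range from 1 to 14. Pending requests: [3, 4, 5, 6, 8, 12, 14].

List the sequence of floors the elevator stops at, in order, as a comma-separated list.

Current: 13, moving UP
Serve above first (ascending): [14]
Then reverse, serve below (descending): [12, 8, 6, 5, 4, 3]

Answer: 14, 12, 8, 6, 5, 4, 3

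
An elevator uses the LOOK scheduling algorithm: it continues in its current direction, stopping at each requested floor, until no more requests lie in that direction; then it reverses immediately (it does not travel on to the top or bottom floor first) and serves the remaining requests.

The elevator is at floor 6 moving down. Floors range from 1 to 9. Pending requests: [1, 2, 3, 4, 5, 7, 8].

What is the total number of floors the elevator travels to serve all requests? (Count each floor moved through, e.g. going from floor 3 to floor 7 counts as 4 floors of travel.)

Answer: 12

Derivation:
Start at floor 6 moving down, LOOK stop order: [5, 4, 3, 2, 1, 7, 8]
  6 → 5: |5-6| = 1, total = 1
  5 → 4: |4-5| = 1, total = 2
  4 → 3: |3-4| = 1, total = 3
  3 → 2: |2-3| = 1, total = 4
  2 → 1: |1-2| = 1, total = 5
  1 → 7: |7-1| = 6, total = 11
  7 → 8: |8-7| = 1, total = 12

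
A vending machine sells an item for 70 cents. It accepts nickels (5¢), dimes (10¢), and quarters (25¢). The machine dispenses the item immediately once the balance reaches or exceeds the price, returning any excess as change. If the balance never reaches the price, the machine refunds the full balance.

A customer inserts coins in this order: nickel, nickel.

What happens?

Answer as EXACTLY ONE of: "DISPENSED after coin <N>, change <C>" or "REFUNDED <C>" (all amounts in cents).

Answer: REFUNDED 10

Derivation:
Price: 70¢
Coin 1 (nickel, 5¢): balance = 5¢
Coin 2 (nickel, 5¢): balance = 10¢
All coins inserted, balance 10¢ < price 70¢ → REFUND 10¢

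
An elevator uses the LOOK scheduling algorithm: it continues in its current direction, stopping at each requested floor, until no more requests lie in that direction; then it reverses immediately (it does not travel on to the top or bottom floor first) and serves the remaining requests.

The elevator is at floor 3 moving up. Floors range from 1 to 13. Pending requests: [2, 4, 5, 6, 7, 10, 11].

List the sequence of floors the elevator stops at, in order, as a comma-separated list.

Answer: 4, 5, 6, 7, 10, 11, 2

Derivation:
Current: 3, moving UP
Serve above first (ascending): [4, 5, 6, 7, 10, 11]
Then reverse, serve below (descending): [2]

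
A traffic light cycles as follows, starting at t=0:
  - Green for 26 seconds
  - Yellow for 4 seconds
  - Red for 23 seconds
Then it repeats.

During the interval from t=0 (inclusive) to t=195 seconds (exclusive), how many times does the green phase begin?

Answer: 4

Derivation:
Cycle = 26+4+23 = 53s
green phase starts at t = k*53 + 0 for k=0,1,2,...
Need k*53+0 < 195 → k < 3.679
k ∈ {0, ..., 3} → 4 starts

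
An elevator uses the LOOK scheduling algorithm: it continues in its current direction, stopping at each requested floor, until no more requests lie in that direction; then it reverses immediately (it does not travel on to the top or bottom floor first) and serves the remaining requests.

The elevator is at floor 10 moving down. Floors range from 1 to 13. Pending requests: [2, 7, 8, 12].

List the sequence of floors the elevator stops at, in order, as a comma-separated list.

Current: 10, moving DOWN
Serve below first (descending): [8, 7, 2]
Then reverse, serve above (ascending): [12]

Answer: 8, 7, 2, 12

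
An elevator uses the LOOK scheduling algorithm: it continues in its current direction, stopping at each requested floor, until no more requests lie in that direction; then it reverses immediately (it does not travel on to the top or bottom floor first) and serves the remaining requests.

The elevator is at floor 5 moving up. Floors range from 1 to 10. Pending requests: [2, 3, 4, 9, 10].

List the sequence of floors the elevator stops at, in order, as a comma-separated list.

Current: 5, moving UP
Serve above first (ascending): [9, 10]
Then reverse, serve below (descending): [4, 3, 2]

Answer: 9, 10, 4, 3, 2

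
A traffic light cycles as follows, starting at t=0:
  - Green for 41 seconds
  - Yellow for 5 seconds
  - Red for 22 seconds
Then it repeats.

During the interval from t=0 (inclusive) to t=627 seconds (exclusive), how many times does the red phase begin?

Cycle = 41+5+22 = 68s
red phase starts at t = k*68 + 46 for k=0,1,2,...
Need k*68+46 < 627 → k < 8.544
k ∈ {0, ..., 8} → 9 starts

Answer: 9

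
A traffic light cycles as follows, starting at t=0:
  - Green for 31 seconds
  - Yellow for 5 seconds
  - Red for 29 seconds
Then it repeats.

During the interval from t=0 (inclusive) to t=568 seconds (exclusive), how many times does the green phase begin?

Answer: 9

Derivation:
Cycle = 31+5+29 = 65s
green phase starts at t = k*65 + 0 for k=0,1,2,...
Need k*65+0 < 568 → k < 8.738
k ∈ {0, ..., 8} → 9 starts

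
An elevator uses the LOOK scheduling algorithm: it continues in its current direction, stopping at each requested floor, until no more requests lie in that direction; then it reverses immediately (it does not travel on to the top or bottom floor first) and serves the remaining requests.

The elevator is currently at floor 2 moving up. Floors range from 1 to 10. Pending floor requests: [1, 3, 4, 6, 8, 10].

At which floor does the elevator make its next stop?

Current floor: 2, direction: up
Requests above: [3, 4, 6, 8, 10]
Requests below: [1]
Moving up and requests lie above → nearest above is min([3, 4, 6, 8, 10]) = 3

Answer: 3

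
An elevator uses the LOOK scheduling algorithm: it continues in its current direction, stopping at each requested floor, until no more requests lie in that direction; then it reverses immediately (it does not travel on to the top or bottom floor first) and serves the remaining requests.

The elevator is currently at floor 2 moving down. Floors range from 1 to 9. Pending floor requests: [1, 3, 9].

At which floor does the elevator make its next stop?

Current floor: 2, direction: down
Requests above: [3, 9]
Requests below: [1]
Moving down and requests lie below → nearest below is max([1]) = 1

Answer: 1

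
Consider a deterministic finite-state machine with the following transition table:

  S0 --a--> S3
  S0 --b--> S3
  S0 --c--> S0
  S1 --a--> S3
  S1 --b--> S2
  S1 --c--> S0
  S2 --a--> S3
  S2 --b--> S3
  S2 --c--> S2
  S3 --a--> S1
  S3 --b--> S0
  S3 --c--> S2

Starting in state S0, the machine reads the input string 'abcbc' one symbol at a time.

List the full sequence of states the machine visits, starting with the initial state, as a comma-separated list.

Answer: S0, S3, S0, S0, S3, S2

Derivation:
Start: S0
  read 'a': S0 --a--> S3
  read 'b': S3 --b--> S0
  read 'c': S0 --c--> S0
  read 'b': S0 --b--> S3
  read 'c': S3 --c--> S2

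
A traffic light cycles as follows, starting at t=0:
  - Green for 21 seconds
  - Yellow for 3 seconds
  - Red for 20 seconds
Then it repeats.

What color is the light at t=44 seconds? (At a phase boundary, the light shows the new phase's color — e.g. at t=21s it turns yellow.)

Answer: green

Derivation:
Cycle length = 21 + 3 + 20 = 44s
t = 44, phase_t = 44 mod 44 = 0
0 < 21 (green end) → GREEN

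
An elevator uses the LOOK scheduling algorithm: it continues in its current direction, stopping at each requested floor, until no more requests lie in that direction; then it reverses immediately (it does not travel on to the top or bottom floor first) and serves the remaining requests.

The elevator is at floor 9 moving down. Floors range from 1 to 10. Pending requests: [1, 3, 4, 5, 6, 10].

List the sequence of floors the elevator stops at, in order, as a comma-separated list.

Current: 9, moving DOWN
Serve below first (descending): [6, 5, 4, 3, 1]
Then reverse, serve above (ascending): [10]

Answer: 6, 5, 4, 3, 1, 10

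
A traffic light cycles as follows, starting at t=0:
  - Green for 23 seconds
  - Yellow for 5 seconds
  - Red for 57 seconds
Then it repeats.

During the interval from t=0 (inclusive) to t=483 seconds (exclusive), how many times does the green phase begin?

Answer: 6

Derivation:
Cycle = 23+5+57 = 85s
green phase starts at t = k*85 + 0 for k=0,1,2,...
Need k*85+0 < 483 → k < 5.682
k ∈ {0, ..., 5} → 6 starts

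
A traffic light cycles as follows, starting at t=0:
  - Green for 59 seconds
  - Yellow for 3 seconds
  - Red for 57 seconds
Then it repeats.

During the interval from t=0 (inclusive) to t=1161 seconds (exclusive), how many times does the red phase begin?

Cycle = 59+3+57 = 119s
red phase starts at t = k*119 + 62 for k=0,1,2,...
Need k*119+62 < 1161 → k < 9.235
k ∈ {0, ..., 9} → 10 starts

Answer: 10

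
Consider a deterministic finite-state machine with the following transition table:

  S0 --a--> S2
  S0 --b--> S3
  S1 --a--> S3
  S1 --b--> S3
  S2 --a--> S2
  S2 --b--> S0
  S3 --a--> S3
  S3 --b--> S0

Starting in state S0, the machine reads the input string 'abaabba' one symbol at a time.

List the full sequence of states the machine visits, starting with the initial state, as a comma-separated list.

Answer: S0, S2, S0, S2, S2, S0, S3, S3

Derivation:
Start: S0
  read 'a': S0 --a--> S2
  read 'b': S2 --b--> S0
  read 'a': S0 --a--> S2
  read 'a': S2 --a--> S2
  read 'b': S2 --b--> S0
  read 'b': S0 --b--> S3
  read 'a': S3 --a--> S3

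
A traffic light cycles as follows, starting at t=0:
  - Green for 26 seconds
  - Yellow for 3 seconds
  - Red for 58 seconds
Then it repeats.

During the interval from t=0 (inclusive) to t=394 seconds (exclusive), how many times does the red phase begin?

Answer: 5

Derivation:
Cycle = 26+3+58 = 87s
red phase starts at t = k*87 + 29 for k=0,1,2,...
Need k*87+29 < 394 → k < 4.195
k ∈ {0, ..., 4} → 5 starts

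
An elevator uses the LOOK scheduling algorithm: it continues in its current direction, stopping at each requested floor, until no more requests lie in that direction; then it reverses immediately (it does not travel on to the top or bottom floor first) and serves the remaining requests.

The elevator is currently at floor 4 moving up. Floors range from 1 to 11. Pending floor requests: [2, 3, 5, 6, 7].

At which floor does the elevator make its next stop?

Answer: 5

Derivation:
Current floor: 4, direction: up
Requests above: [5, 6, 7]
Requests below: [2, 3]
Moving up and requests lie above → nearest above is min([5, 6, 7]) = 5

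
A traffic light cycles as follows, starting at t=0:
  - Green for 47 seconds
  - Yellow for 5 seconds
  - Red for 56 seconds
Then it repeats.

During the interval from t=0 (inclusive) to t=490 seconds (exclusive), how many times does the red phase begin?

Cycle = 47+5+56 = 108s
red phase starts at t = k*108 + 52 for k=0,1,2,...
Need k*108+52 < 490 → k < 4.056
k ∈ {0, ..., 4} → 5 starts

Answer: 5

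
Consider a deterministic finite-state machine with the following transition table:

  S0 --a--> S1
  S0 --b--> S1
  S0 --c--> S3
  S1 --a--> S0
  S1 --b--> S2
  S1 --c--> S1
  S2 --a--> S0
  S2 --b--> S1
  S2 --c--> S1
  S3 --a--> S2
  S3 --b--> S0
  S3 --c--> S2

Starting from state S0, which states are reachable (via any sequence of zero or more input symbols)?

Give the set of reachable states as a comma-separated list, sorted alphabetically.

BFS from S0:
  visit S0: S0--a-->S1 (new), S0--b-->S1 (seen), S0--c-->S3 (new)
  visit S1: S1--a-->S0 (seen), S1--b-->S2 (new), S1--c-->S1 (seen)
  visit S3: S3--a-->S2 (seen), S3--b-->S0 (seen), S3--c-->S2 (seen)
  visit S2: S2--a-->S0 (seen), S2--b-->S1 (seen), S2--c-->S1 (seen)

Answer: S0, S1, S2, S3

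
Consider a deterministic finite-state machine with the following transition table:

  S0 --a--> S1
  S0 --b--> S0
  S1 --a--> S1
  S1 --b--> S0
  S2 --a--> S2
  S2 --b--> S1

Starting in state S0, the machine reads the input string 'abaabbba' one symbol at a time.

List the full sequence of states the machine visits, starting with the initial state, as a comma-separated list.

Start: S0
  read 'a': S0 --a--> S1
  read 'b': S1 --b--> S0
  read 'a': S0 --a--> S1
  read 'a': S1 --a--> S1
  read 'b': S1 --b--> S0
  read 'b': S0 --b--> S0
  read 'b': S0 --b--> S0
  read 'a': S0 --a--> S1

Answer: S0, S1, S0, S1, S1, S0, S0, S0, S1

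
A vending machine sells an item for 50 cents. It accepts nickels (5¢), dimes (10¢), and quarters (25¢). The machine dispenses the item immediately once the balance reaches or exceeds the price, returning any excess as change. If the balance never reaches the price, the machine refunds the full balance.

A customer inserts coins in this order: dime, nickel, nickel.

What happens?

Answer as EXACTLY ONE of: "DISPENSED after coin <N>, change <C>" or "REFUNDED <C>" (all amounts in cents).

Answer: REFUNDED 20

Derivation:
Price: 50¢
Coin 1 (dime, 10¢): balance = 10¢
Coin 2 (nickel, 5¢): balance = 15¢
Coin 3 (nickel, 5¢): balance = 20¢
All coins inserted, balance 20¢ < price 50¢ → REFUND 20¢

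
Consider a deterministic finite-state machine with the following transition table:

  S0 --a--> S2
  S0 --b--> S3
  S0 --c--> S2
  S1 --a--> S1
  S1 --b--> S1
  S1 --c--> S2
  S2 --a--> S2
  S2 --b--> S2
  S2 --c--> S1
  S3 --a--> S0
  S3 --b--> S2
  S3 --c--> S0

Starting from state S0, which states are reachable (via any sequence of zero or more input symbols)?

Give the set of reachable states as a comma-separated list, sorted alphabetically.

Answer: S0, S1, S2, S3

Derivation:
BFS from S0:
  visit S0: S0--a-->S2 (new), S0--b-->S3 (new), S0--c-->S2 (seen)
  visit S2: S2--a-->S2 (seen), S2--b-->S2 (seen), S2--c-->S1 (new)
  visit S3: S3--a-->S0 (seen), S3--b-->S2 (seen), S3--c-->S0 (seen)
  visit S1: S1--a-->S1 (seen), S1--b-->S1 (seen), S1--c-->S2 (seen)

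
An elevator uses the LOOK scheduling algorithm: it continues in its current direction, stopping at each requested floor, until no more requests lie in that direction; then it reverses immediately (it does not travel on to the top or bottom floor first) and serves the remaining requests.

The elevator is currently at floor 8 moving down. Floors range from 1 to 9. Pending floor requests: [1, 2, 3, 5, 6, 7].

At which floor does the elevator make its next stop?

Current floor: 8, direction: down
Requests above: []
Requests below: [1, 2, 3, 5, 6, 7]
Moving down and requests lie below → nearest below is max([1, 2, 3, 5, 6, 7]) = 7

Answer: 7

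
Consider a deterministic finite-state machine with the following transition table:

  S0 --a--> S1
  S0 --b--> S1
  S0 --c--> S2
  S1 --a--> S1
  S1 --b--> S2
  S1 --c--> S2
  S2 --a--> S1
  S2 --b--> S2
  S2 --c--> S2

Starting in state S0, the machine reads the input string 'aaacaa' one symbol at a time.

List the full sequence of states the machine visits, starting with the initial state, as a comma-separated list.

Answer: S0, S1, S1, S1, S2, S1, S1

Derivation:
Start: S0
  read 'a': S0 --a--> S1
  read 'a': S1 --a--> S1
  read 'a': S1 --a--> S1
  read 'c': S1 --c--> S2
  read 'a': S2 --a--> S1
  read 'a': S1 --a--> S1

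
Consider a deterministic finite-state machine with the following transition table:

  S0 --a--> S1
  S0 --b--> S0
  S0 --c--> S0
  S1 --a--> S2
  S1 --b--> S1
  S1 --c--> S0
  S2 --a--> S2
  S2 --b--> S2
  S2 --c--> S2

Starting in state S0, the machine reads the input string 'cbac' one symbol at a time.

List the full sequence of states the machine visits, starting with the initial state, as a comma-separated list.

Answer: S0, S0, S0, S1, S0

Derivation:
Start: S0
  read 'c': S0 --c--> S0
  read 'b': S0 --b--> S0
  read 'a': S0 --a--> S1
  read 'c': S1 --c--> S0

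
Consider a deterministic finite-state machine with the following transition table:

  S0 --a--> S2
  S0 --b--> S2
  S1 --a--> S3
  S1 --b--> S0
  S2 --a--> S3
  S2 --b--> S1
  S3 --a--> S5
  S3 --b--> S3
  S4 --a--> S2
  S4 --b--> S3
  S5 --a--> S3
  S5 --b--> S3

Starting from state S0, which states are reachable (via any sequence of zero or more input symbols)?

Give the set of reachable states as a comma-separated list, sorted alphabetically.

Answer: S0, S1, S2, S3, S5

Derivation:
BFS from S0:
  visit S0: S0--a-->S2 (new), S0--b-->S2 (seen)
  visit S2: S2--a-->S3 (new), S2--b-->S1 (new)
  visit S3: S3--a-->S5 (new), S3--b-->S3 (seen)
  visit S1: S1--a-->S3 (seen), S1--b-->S0 (seen)
  visit S5: S5--a-->S3 (seen), S5--b-->S3 (seen)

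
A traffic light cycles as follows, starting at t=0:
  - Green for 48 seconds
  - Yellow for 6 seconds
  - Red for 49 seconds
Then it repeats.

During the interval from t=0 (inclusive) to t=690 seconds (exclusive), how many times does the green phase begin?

Cycle = 48+6+49 = 103s
green phase starts at t = k*103 + 0 for k=0,1,2,...
Need k*103+0 < 690 → k < 6.699
k ∈ {0, ..., 6} → 7 starts

Answer: 7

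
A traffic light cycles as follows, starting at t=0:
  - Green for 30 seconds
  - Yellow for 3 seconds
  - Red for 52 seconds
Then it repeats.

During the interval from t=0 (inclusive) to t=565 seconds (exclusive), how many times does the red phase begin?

Cycle = 30+3+52 = 85s
red phase starts at t = k*85 + 33 for k=0,1,2,...
Need k*85+33 < 565 → k < 6.259
k ∈ {0, ..., 6} → 7 starts

Answer: 7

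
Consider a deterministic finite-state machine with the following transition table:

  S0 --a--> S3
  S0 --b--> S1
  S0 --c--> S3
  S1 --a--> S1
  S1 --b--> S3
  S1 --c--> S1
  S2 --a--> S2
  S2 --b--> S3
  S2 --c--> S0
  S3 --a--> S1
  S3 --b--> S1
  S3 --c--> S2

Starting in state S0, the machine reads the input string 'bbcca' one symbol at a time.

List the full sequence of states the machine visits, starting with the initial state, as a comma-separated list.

Start: S0
  read 'b': S0 --b--> S1
  read 'b': S1 --b--> S3
  read 'c': S3 --c--> S2
  read 'c': S2 --c--> S0
  read 'a': S0 --a--> S3

Answer: S0, S1, S3, S2, S0, S3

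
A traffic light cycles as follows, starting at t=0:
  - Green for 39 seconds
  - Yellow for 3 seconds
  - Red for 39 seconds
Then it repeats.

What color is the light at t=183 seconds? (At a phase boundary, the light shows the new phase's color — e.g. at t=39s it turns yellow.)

Answer: green

Derivation:
Cycle length = 39 + 3 + 39 = 81s
t = 183, phase_t = 183 mod 81 = 21
21 < 39 (green end) → GREEN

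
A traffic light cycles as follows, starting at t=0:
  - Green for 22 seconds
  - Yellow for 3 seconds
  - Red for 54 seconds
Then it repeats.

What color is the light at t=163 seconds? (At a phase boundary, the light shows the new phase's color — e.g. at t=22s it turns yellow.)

Cycle length = 22 + 3 + 54 = 79s
t = 163, phase_t = 163 mod 79 = 5
5 < 22 (green end) → GREEN

Answer: green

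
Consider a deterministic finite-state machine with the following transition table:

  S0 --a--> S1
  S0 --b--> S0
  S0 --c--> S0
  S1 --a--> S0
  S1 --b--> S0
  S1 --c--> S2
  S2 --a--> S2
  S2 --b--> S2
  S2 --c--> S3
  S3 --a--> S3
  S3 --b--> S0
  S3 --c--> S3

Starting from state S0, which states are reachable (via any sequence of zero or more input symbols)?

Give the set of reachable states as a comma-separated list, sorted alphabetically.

Answer: S0, S1, S2, S3

Derivation:
BFS from S0:
  visit S0: S0--a-->S1 (new), S0--b-->S0 (seen), S0--c-->S0 (seen)
  visit S1: S1--a-->S0 (seen), S1--b-->S0 (seen), S1--c-->S2 (new)
  visit S2: S2--a-->S2 (seen), S2--b-->S2 (seen), S2--c-->S3 (new)
  visit S3: S3--a-->S3 (seen), S3--b-->S0 (seen), S3--c-->S3 (seen)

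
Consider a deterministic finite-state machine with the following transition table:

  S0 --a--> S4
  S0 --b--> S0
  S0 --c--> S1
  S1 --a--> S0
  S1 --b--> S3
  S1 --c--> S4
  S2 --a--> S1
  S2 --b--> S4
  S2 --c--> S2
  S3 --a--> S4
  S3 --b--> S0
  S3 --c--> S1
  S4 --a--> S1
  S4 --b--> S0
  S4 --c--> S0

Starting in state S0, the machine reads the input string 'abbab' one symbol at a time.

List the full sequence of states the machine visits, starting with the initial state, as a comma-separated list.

Answer: S0, S4, S0, S0, S4, S0

Derivation:
Start: S0
  read 'a': S0 --a--> S4
  read 'b': S4 --b--> S0
  read 'b': S0 --b--> S0
  read 'a': S0 --a--> S4
  read 'b': S4 --b--> S0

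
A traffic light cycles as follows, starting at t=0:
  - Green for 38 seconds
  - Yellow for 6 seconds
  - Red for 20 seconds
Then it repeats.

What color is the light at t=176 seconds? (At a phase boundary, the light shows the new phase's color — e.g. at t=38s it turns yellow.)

Cycle length = 38 + 6 + 20 = 64s
t = 176, phase_t = 176 mod 64 = 48
48 >= 44 → RED

Answer: red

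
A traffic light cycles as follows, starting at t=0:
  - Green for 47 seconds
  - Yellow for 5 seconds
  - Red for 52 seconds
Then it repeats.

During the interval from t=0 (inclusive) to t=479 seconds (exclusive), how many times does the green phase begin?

Cycle = 47+5+52 = 104s
green phase starts at t = k*104 + 0 for k=0,1,2,...
Need k*104+0 < 479 → k < 4.606
k ∈ {0, ..., 4} → 5 starts

Answer: 5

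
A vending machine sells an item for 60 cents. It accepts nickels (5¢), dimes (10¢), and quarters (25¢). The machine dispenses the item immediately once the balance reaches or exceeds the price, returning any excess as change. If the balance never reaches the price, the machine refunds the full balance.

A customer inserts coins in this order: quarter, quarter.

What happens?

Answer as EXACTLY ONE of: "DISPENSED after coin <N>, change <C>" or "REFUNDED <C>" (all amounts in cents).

Price: 60¢
Coin 1 (quarter, 25¢): balance = 25¢
Coin 2 (quarter, 25¢): balance = 50¢
All coins inserted, balance 50¢ < price 60¢ → REFUND 50¢

Answer: REFUNDED 50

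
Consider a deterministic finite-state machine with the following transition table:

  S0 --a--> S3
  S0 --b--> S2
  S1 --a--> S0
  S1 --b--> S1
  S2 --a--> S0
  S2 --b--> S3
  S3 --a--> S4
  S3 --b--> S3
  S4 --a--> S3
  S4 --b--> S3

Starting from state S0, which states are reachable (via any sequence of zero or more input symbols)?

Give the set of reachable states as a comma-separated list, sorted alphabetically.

Answer: S0, S2, S3, S4

Derivation:
BFS from S0:
  visit S0: S0--a-->S3 (new), S0--b-->S2 (new)
  visit S3: S3--a-->S4 (new), S3--b-->S3 (seen)
  visit S2: S2--a-->S0 (seen), S2--b-->S3 (seen)
  visit S4: S4--a-->S3 (seen), S4--b-->S3 (seen)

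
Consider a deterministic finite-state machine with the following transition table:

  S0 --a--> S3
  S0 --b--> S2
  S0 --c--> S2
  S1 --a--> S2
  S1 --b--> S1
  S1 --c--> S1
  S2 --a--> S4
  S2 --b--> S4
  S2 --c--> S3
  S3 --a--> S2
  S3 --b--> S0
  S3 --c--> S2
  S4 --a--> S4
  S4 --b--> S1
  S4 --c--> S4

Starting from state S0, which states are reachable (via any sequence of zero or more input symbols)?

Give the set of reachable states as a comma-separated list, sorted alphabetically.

Answer: S0, S1, S2, S3, S4

Derivation:
BFS from S0:
  visit S0: S0--a-->S3 (new), S0--b-->S2 (new), S0--c-->S2 (seen)
  visit S3: S3--a-->S2 (seen), S3--b-->S0 (seen), S3--c-->S2 (seen)
  visit S2: S2--a-->S4 (new), S2--b-->S4 (seen), S2--c-->S3 (seen)
  visit S4: S4--a-->S4 (seen), S4--b-->S1 (new), S4--c-->S4 (seen)
  visit S1: S1--a-->S2 (seen), S1--b-->S1 (seen), S1--c-->S1 (seen)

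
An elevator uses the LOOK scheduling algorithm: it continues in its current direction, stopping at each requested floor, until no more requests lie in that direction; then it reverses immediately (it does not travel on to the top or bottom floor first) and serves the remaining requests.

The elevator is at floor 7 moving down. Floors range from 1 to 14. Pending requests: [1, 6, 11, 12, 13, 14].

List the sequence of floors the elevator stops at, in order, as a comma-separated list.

Current: 7, moving DOWN
Serve below first (descending): [6, 1]
Then reverse, serve above (ascending): [11, 12, 13, 14]

Answer: 6, 1, 11, 12, 13, 14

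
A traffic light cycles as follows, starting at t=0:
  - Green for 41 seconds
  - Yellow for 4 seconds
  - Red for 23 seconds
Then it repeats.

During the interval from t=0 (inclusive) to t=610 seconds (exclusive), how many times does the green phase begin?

Cycle = 41+4+23 = 68s
green phase starts at t = k*68 + 0 for k=0,1,2,...
Need k*68+0 < 610 → k < 8.971
k ∈ {0, ..., 8} → 9 starts

Answer: 9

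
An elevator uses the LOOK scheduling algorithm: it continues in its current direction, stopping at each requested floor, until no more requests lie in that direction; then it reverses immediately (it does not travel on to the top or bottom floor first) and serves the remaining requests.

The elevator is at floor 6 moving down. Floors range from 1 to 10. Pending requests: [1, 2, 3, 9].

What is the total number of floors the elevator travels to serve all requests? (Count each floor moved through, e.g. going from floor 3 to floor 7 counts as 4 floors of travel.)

Start at floor 6 moving down, LOOK stop order: [3, 2, 1, 9]
  6 → 3: |3-6| = 3, total = 3
  3 → 2: |2-3| = 1, total = 4
  2 → 1: |1-2| = 1, total = 5
  1 → 9: |9-1| = 8, total = 13

Answer: 13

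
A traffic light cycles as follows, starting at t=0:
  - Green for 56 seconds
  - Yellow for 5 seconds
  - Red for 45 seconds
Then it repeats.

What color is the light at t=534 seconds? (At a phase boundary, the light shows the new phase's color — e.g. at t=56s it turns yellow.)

Answer: green

Derivation:
Cycle length = 56 + 5 + 45 = 106s
t = 534, phase_t = 534 mod 106 = 4
4 < 56 (green end) → GREEN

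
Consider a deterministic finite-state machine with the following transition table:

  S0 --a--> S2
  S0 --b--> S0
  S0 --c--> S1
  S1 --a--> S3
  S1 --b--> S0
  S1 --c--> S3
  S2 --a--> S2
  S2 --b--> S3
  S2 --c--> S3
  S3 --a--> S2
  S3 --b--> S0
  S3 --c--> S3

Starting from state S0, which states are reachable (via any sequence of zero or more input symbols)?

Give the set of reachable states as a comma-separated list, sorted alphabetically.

BFS from S0:
  visit S0: S0--a-->S2 (new), S0--b-->S0 (seen), S0--c-->S1 (new)
  visit S2: S2--a-->S2 (seen), S2--b-->S3 (new), S2--c-->S3 (seen)
  visit S1: S1--a-->S3 (seen), S1--b-->S0 (seen), S1--c-->S3 (seen)
  visit S3: S3--a-->S2 (seen), S3--b-->S0 (seen), S3--c-->S3 (seen)

Answer: S0, S1, S2, S3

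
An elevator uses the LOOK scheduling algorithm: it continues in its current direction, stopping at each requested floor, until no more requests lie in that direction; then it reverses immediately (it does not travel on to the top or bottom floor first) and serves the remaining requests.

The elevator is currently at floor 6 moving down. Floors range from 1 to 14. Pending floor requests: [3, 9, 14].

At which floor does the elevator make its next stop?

Current floor: 6, direction: down
Requests above: [9, 14]
Requests below: [3]
Moving down and requests lie below → nearest below is max([3]) = 3

Answer: 3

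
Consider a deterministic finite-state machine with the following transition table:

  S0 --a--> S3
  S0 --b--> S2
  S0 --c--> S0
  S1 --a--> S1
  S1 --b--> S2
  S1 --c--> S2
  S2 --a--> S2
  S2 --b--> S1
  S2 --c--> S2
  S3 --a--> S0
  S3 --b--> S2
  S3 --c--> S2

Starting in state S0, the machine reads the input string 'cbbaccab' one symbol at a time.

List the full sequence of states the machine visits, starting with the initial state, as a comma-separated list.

Start: S0
  read 'c': S0 --c--> S0
  read 'b': S0 --b--> S2
  read 'b': S2 --b--> S1
  read 'a': S1 --a--> S1
  read 'c': S1 --c--> S2
  read 'c': S2 --c--> S2
  read 'a': S2 --a--> S2
  read 'b': S2 --b--> S1

Answer: S0, S0, S2, S1, S1, S2, S2, S2, S1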